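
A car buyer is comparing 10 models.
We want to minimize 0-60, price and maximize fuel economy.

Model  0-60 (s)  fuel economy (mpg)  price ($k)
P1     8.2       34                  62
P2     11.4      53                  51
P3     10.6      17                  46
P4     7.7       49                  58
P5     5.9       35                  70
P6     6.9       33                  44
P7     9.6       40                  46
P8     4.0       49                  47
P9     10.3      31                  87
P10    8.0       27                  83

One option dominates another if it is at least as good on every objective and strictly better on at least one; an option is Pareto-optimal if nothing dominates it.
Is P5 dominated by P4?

No

P4 vs P5: P4 is worse on 0-60 (7.7 vs 5.9), so it does not dominate P5.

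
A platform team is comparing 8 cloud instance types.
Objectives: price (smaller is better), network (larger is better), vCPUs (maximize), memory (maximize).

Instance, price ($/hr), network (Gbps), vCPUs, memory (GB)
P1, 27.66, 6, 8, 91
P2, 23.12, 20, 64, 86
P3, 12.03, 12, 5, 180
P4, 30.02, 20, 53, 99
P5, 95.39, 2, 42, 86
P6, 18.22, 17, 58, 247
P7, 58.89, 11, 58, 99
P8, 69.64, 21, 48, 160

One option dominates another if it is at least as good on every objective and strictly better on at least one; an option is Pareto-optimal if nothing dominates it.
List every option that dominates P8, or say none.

none

P1: worse on network (6 vs 21).
P2: worse on network (20 vs 21).
P3: worse on network (12 vs 21).
P4: worse on network (20 vs 21).
P5: worse on price (95.39 vs 69.64).
P6: worse on network (17 vs 21).
P7: worse on network (11 vs 21).
No option dominates P8.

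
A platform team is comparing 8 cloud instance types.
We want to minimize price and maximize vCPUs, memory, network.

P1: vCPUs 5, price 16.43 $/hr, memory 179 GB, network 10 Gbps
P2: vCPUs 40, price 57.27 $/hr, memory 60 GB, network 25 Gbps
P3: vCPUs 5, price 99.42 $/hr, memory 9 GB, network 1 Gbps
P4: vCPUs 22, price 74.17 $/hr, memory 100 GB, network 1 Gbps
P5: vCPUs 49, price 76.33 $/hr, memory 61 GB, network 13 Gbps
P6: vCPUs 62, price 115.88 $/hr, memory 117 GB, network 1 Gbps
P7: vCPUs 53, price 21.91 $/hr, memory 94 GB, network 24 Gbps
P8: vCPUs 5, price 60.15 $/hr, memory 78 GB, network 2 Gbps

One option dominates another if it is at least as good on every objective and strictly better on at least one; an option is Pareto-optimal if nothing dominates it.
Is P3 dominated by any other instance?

P1 vs P3: vCPUs 5≥5, price 16.43≤99.42, memory 179≥9, network 10≥1 — P1 is at least as good on every objective and strictly better on at least one, so P1 dominates P3.

Yes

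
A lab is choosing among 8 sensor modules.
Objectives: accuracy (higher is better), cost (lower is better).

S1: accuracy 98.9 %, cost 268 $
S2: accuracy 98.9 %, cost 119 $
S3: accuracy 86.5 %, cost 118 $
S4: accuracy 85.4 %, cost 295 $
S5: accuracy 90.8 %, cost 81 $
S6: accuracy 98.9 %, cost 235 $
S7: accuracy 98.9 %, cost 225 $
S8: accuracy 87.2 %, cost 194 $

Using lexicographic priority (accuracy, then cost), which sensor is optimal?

S2

First maximize accuracy: best is 98.9, kept {S1, S2, S6, S7}.
Then minimize cost: best is 119, kept {S2}.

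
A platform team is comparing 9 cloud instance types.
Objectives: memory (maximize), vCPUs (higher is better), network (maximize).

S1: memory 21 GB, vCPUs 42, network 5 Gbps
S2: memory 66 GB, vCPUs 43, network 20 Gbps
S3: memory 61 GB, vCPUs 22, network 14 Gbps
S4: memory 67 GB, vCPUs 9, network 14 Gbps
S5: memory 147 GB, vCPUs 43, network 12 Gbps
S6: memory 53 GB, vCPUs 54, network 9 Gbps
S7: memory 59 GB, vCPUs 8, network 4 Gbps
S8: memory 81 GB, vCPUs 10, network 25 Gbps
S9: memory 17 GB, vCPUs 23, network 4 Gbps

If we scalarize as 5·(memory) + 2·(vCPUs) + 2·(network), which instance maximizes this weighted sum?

S1: 5·21 + 2·42 + 2·5 = 199
S2: 5·66 + 2·43 + 2·20 = 456
S3: 5·61 + 2·22 + 2·14 = 377
S4: 5·67 + 2·9 + 2·14 = 381
S5: 5·147 + 2·43 + 2·12 = 845
S6: 5·53 + 2·54 + 2·9 = 391
S7: 5·59 + 2·8 + 2·4 = 319
S8: 5·81 + 2·10 + 2·25 = 475
S9: 5·17 + 2·23 + 2·4 = 139
Highest: S5 at 845.

S5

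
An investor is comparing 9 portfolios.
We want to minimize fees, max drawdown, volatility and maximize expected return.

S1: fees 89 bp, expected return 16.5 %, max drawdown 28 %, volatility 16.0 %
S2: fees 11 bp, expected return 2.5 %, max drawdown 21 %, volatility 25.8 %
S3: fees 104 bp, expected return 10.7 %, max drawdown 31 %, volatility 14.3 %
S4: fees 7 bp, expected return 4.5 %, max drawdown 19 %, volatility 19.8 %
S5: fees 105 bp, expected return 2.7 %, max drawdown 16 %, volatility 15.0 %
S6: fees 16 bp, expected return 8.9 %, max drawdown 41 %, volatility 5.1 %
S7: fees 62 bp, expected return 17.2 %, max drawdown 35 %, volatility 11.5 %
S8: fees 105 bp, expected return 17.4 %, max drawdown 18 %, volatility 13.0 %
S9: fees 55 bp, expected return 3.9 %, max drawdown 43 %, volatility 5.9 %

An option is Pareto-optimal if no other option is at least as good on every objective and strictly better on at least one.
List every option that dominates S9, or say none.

S6: fees 16≤55, expected return 8.9≥3.9, max drawdown 41≤43, volatility 5.1≤5.9 — dominates S9.
Others (S1, S2, S3, S4, S5, S7, S8) are each worse than S9 on at least one objective.

S6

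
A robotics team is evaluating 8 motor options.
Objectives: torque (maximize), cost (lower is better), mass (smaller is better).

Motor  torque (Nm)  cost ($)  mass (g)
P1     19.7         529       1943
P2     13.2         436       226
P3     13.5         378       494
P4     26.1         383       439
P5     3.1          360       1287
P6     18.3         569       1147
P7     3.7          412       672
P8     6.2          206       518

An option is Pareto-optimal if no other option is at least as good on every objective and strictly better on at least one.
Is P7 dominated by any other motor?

P3 vs P7: torque 13.5≥3.7, cost 378≤412, mass 494≤672 — P3 is at least as good on every objective and strictly better on at least one, so P3 dominates P7.

Yes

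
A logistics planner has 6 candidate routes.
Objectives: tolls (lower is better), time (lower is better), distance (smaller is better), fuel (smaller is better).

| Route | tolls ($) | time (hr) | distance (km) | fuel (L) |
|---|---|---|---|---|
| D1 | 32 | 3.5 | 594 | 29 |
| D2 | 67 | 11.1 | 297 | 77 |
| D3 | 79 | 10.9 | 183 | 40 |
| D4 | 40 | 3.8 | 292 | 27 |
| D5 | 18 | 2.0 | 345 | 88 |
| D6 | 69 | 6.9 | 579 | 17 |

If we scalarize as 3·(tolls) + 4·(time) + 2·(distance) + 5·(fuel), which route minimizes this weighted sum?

D1: 3·32 + 4·3.5 + 2·594 + 5·29 = 1443.0
D2: 3·67 + 4·11.1 + 2·297 + 5·77 = 1224.4
D3: 3·79 + 4·10.9 + 2·183 + 5·40 = 846.6
D4: 3·40 + 4·3.8 + 2·292 + 5·27 = 854.2
D5: 3·18 + 4·2.0 + 2·345 + 5·88 = 1192.0
D6: 3·69 + 4·6.9 + 2·579 + 5·17 = 1477.6
Lowest: D3 at 846.6.

D3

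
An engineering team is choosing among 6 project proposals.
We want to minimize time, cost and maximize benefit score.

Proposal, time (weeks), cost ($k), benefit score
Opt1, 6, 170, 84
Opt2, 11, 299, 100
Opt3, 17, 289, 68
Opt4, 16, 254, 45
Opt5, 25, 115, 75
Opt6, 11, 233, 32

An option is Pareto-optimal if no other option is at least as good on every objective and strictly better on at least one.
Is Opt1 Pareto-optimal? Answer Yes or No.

Yes

Opt2: worse on time (11 vs 6).
Opt3: worse on time (17 vs 6).
Opt4: worse on time (16 vs 6).
Opt5: worse on time (25 vs 6).
Opt6: worse on time (11 vs 6).
No option is at least as good as Opt1 on every objective and strictly better on one.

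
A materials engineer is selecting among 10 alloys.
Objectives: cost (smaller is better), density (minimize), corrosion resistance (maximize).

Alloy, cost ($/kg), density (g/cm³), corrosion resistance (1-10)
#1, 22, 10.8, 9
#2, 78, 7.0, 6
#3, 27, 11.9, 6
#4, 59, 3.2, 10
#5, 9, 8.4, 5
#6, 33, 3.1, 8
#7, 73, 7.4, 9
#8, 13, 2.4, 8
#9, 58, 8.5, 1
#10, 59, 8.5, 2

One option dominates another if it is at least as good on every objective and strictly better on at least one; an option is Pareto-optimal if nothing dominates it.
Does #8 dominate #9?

Yes

#8 vs #9: cost 13≤58, density 2.4≤8.5, corrosion resistance 8≥1 — #8 is at least as good on every objective with at least one strict improvement.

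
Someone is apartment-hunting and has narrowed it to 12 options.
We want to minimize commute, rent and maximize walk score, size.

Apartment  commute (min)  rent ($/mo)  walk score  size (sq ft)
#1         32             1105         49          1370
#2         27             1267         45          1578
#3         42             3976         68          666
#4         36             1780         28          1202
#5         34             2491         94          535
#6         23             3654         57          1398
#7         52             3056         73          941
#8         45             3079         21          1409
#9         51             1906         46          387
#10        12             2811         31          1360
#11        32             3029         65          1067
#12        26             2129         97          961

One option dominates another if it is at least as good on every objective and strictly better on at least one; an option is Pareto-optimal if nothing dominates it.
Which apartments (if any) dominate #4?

#1, #2

#1: commute 32≤36, rent 1105≤1780, walk score 49≥28, size 1370≥1202 — dominates #4.
#2: commute 27≤36, rent 1267≤1780, walk score 45≥28, size 1578≥1202 — dominates #4.
Others (#3, #5, #6, #7, #8, #9, #10, #11, #12) are each worse than #4 on at least one objective.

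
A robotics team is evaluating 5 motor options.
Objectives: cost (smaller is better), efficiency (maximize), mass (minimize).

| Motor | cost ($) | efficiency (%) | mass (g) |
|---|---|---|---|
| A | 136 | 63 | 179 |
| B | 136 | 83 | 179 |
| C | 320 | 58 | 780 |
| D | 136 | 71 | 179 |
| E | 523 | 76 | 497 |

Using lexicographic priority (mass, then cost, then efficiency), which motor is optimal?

B

First minimize mass: best is 179, kept {A, B, D}.
Then minimize cost: best is 136, kept {A, B, D}.
Then maximize efficiency: best is 83, kept {B}.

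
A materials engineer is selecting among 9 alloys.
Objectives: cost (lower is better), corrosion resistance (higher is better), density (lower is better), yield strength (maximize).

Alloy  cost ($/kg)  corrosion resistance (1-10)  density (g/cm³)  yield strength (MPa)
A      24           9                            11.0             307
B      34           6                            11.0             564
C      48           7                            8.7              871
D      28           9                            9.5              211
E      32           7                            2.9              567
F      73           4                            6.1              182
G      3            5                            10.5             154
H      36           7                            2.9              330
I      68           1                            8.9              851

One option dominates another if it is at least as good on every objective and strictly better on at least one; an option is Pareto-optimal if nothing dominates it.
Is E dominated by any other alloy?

No

A: worse on density (11.0 vs 2.9).
B: worse on cost (34 vs 32).
C: worse on cost (48 vs 32).
D: worse on density (9.5 vs 2.9).
F: worse on cost (73 vs 32).
G: worse on corrosion resistance (5 vs 7).
H: worse on cost (36 vs 32).
I: worse on cost (68 vs 32).
No option is at least as good as E on every objective and strictly better on one.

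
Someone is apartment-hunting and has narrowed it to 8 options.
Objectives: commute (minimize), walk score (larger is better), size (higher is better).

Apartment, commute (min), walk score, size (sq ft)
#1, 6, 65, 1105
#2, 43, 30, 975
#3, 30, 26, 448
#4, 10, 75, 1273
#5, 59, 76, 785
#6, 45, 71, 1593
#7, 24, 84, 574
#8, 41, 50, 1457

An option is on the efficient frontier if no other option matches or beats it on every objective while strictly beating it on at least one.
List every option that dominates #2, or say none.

#1: commute 6≤43, walk score 65≥30, size 1105≥975 — dominates #2.
#4: commute 10≤43, walk score 75≥30, size 1273≥975 — dominates #2.
#8: commute 41≤43, walk score 50≥30, size 1457≥975 — dominates #2.
Others (#3, #5, #6, #7) are each worse than #2 on at least one objective.

#1, #4, #8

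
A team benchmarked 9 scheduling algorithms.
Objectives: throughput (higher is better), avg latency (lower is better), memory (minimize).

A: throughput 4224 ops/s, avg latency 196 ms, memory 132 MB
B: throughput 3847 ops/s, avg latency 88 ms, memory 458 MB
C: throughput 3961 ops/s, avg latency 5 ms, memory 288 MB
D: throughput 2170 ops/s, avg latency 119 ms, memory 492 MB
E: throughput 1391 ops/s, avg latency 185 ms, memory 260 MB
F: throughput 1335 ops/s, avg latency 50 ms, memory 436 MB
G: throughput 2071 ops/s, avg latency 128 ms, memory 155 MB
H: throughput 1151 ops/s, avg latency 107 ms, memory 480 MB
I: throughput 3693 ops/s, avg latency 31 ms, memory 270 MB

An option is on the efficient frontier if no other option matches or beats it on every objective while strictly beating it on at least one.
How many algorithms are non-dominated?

A: not dominated (best throughput).
B: dominated by C (throughput 3961≥3847, avg latency 5≤88, memory 288≤458).
C: not dominated (best avg latency).
D: dominated by B (throughput 3847≥2170, avg latency 88≤119, memory 458≤492).
E: dominated by G (throughput 2071≥1391, avg latency 128≤185, memory 155≤260).
F: dominated by C (throughput 3961≥1335, avg latency 5≤50, memory 288≤436).
G: not dominated.
H: dominated by B (throughput 3847≥1151, avg latency 88≤107, memory 458≤480).
I: not dominated.
Pareto-optimal: A, C, G, I → 4.

4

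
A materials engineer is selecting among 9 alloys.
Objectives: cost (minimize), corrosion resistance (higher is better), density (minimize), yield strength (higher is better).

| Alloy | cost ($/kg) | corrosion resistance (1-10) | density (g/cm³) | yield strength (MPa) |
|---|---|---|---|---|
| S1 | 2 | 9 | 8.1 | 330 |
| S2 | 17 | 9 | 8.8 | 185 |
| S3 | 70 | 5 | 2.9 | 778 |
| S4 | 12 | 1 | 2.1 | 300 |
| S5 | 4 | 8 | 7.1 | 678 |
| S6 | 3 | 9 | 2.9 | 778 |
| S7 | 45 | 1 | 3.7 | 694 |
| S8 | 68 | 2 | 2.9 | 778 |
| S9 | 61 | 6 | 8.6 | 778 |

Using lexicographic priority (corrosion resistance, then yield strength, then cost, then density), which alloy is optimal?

S6

First maximize corrosion resistance: best is 9, kept {S1, S2, S6}.
Then maximize yield strength: best is 778, kept {S6}.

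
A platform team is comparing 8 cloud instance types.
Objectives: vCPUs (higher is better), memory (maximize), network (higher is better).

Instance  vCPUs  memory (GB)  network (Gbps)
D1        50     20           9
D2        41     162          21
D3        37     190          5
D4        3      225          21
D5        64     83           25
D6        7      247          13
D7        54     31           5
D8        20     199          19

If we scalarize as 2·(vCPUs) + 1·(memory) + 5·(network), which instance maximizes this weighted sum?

D2

D1: 2·50 + 1·20 + 5·9 = 165
D2: 2·41 + 1·162 + 5·21 = 349
D3: 2·37 + 1·190 + 5·5 = 289
D4: 2·3 + 1·225 + 5·21 = 336
D5: 2·64 + 1·83 + 5·25 = 336
D6: 2·7 + 1·247 + 5·13 = 326
D7: 2·54 + 1·31 + 5·5 = 164
D8: 2·20 + 1·199 + 5·19 = 334
Highest: D2 at 349.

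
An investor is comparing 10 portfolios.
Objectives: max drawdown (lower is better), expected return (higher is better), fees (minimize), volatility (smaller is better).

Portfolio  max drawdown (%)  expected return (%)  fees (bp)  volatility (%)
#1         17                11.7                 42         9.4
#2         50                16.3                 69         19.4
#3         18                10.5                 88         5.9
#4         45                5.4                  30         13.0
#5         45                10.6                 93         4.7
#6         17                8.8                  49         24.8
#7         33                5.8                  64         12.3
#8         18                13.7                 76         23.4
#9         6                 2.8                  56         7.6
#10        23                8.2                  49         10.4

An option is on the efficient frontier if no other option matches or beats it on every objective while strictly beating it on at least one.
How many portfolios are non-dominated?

#1: not dominated.
#2: not dominated (best expected return).
#3: not dominated.
#4: not dominated (best fees).
#5: not dominated (best volatility).
#6: dominated by #1 (max drawdown 17≤17, expected return 11.7≥8.8, fees 42≤49, volatility 9.4≤24.8).
#7: dominated by #1 (max drawdown 17≤33, expected return 11.7≥5.8, fees 42≤64, volatility 9.4≤12.3).
#8: not dominated.
#9: not dominated (best max drawdown).
#10: dominated by #1 (max drawdown 17≤23, expected return 11.7≥8.2, fees 42≤49, volatility 9.4≤10.4).
Pareto-optimal: #1, #2, #3, #4, #5, #8, #9 → 7.

7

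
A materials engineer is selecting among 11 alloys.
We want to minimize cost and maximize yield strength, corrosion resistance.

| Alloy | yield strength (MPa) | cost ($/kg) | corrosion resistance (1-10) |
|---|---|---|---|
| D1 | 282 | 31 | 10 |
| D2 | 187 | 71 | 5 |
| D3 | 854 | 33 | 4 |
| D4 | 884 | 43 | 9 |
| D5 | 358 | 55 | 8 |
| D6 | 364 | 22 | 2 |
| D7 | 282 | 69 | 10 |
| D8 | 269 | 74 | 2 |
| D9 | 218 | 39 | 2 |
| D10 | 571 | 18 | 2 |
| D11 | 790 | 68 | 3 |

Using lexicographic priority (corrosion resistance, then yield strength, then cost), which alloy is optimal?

D1

First maximize corrosion resistance: best is 10, kept {D1, D7}.
Then maximize yield strength: best is 282, kept {D1, D7}.
Then minimize cost: best is 31, kept {D1}.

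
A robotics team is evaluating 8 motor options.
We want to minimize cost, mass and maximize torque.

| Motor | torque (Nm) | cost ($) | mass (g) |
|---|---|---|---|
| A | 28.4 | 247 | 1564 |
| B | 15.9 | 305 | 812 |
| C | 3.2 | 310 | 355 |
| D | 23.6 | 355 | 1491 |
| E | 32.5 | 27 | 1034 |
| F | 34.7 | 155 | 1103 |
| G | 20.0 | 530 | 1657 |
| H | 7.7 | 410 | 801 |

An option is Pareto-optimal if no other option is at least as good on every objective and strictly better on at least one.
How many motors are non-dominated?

A: dominated by E (torque 32.5≥28.4, cost 27≤247, mass 1034≤1564).
B: not dominated.
C: not dominated (best mass).
D: dominated by E (torque 32.5≥23.6, cost 27≤355, mass 1034≤1491).
E: not dominated (best cost).
F: not dominated (best torque).
G: dominated by A (torque 28.4≥20.0, cost 247≤530, mass 1564≤1657).
H: not dominated.
Pareto-optimal: B, C, E, F, H → 5.

5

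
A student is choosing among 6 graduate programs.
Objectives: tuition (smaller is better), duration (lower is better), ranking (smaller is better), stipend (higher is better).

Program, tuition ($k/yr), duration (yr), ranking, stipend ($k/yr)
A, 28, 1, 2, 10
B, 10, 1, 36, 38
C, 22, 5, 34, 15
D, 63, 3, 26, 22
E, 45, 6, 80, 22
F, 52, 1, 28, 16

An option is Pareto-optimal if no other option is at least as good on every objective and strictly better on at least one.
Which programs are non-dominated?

A: not dominated (best ranking).
B: not dominated (best tuition).
C: not dominated.
D: not dominated.
E: dominated by B (tuition 10≤45, duration 1≤6, ranking 36≤80, stipend 38≥22).
F: not dominated.

A, B, C, D, F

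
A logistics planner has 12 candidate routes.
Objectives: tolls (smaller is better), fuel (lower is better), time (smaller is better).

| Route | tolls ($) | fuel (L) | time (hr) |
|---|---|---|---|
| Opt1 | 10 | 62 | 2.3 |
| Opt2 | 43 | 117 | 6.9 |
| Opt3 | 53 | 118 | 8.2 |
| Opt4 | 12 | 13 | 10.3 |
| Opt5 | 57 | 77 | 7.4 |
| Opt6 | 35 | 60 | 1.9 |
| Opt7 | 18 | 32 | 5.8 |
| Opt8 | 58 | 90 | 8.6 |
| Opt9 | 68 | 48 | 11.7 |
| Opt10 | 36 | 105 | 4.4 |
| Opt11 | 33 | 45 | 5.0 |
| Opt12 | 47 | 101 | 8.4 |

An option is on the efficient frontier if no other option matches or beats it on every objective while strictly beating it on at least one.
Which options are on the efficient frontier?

Opt1, Opt4, Opt6, Opt7, Opt11

Opt1: not dominated (best tolls).
Opt2: dominated by Opt1 (tolls 10≤43, fuel 62≤117, time 2.3≤6.9).
Opt3: dominated by Opt1 (tolls 10≤53, fuel 62≤118, time 2.3≤8.2).
Opt4: not dominated (best fuel).
Opt5: dominated by Opt1 (tolls 10≤57, fuel 62≤77, time 2.3≤7.4).
Opt6: not dominated (best time).
Opt7: not dominated.
Opt8: dominated by Opt1 (tolls 10≤58, fuel 62≤90, time 2.3≤8.6).
Opt9: dominated by Opt4 (tolls 12≤68, fuel 13≤48, time 10.3≤11.7).
Opt10: dominated by Opt1 (tolls 10≤36, fuel 62≤105, time 2.3≤4.4).
Opt11: not dominated.
Opt12: dominated by Opt1 (tolls 10≤47, fuel 62≤101, time 2.3≤8.4).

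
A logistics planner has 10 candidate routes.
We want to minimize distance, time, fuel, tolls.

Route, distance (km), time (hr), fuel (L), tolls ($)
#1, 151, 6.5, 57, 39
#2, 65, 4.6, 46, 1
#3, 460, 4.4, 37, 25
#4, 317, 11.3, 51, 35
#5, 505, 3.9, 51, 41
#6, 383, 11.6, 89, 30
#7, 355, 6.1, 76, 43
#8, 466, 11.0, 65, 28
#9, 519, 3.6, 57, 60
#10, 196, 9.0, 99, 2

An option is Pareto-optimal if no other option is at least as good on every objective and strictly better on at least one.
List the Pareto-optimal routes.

#2, #3, #5, #9

#1: dominated by #2 (distance 65≤151, time 4.6≤6.5, fuel 46≤57, tolls 1≤39).
#2: not dominated (best distance).
#3: not dominated (best fuel).
#4: dominated by #2 (distance 65≤317, time 4.6≤11.3, fuel 46≤51, tolls 1≤35).
#5: not dominated.
#6: dominated by #2 (distance 65≤383, time 4.6≤11.6, fuel 46≤89, tolls 1≤30).
#7: dominated by #2 (distance 65≤355, time 4.6≤6.1, fuel 46≤76, tolls 1≤43).
#8: dominated by #2 (distance 65≤466, time 4.6≤11.0, fuel 46≤65, tolls 1≤28).
#9: not dominated (best time).
#10: dominated by #2 (distance 65≤196, time 4.6≤9.0, fuel 46≤99, tolls 1≤2).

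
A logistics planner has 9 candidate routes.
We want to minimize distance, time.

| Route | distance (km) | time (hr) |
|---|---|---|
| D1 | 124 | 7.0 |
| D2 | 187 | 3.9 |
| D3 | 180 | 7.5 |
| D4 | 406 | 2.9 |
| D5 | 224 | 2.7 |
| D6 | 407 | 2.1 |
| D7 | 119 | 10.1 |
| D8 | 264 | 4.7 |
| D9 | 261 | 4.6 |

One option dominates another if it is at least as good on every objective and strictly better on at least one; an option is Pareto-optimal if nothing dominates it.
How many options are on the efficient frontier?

D1: not dominated.
D2: not dominated.
D3: dominated by D1 (distance 124≤180, time 7.0≤7.5).
D4: dominated by D5 (distance 224≤406, time 2.7≤2.9).
D5: not dominated.
D6: not dominated (best time).
D7: not dominated (best distance).
D8: dominated by D2 (distance 187≤264, time 3.9≤4.7).
D9: dominated by D2 (distance 187≤261, time 3.9≤4.6).
Pareto-optimal: D1, D2, D5, D6, D7 → 5.

5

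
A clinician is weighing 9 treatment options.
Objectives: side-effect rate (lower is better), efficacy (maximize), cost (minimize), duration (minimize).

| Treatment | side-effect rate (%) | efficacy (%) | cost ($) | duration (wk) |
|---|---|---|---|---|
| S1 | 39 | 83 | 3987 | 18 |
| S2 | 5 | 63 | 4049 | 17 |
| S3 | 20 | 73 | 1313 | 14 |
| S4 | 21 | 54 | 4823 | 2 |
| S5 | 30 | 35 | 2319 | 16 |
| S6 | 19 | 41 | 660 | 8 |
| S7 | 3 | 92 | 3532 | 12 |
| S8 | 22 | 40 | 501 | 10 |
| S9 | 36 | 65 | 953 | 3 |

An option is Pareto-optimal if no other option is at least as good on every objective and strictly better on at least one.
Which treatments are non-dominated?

S3, S4, S6, S7, S8, S9

S1: dominated by S7 (side-effect rate 3≤39, efficacy 92≥83, cost 3532≤3987, duration 12≤18).
S2: dominated by S7 (side-effect rate 3≤5, efficacy 92≥63, cost 3532≤4049, duration 12≤17).
S3: not dominated.
S4: not dominated (best duration).
S5: dominated by S3 (side-effect rate 20≤30, efficacy 73≥35, cost 1313≤2319, duration 14≤16).
S6: not dominated.
S7: not dominated (best side-effect rate).
S8: not dominated (best cost).
S9: not dominated.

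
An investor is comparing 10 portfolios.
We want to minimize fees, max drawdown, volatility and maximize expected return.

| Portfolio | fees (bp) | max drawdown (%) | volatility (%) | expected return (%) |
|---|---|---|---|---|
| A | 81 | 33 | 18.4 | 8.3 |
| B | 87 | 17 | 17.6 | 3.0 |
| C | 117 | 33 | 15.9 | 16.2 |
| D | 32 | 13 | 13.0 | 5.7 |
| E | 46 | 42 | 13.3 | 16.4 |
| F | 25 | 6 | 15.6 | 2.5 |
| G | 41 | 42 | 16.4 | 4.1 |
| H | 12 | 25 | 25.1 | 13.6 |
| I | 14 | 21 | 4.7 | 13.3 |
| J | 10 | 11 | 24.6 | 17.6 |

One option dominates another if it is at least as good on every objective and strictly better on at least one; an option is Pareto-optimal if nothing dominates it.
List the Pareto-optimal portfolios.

C, D, E, F, I, J

A: dominated by I (fees 14≤81, max drawdown 21≤33, volatility 4.7≤18.4, expected return 13.3≥8.3).
B: dominated by D (fees 32≤87, max drawdown 13≤17, volatility 13.0≤17.6, expected return 5.7≥3.0).
C: not dominated.
D: not dominated.
E: not dominated.
F: not dominated (best max drawdown).
G: dominated by D (fees 32≤41, max drawdown 13≤42, volatility 13.0≤16.4, expected return 5.7≥4.1).
H: dominated by J (fees 10≤12, max drawdown 11≤25, volatility 24.6≤25.1, expected return 17.6≥13.6).
I: not dominated (best volatility).
J: not dominated (best fees).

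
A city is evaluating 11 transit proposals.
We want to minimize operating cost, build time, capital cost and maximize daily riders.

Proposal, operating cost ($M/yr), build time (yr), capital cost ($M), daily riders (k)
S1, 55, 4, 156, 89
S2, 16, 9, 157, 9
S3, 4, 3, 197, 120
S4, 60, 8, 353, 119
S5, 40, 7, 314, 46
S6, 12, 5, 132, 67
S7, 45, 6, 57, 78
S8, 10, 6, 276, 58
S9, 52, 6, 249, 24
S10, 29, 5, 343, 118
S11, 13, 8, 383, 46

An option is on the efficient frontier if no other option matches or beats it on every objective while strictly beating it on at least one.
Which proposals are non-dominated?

S1: not dominated.
S2: dominated by S6 (operating cost 12≤16, build time 5≤9, capital cost 132≤157, daily riders 67≥9).
S3: not dominated (best operating cost).
S4: dominated by S3 (operating cost 4≤60, build time 3≤8, capital cost 197≤353, daily riders 120≥119).
S5: dominated by S3 (operating cost 4≤40, build time 3≤7, capital cost 197≤314, daily riders 120≥46).
S6: not dominated.
S7: not dominated (best capital cost).
S8: dominated by S3 (operating cost 4≤10, build time 3≤6, capital cost 197≤276, daily riders 120≥58).
S9: dominated by S3 (operating cost 4≤52, build time 3≤6, capital cost 197≤249, daily riders 120≥24).
S10: dominated by S3 (operating cost 4≤29, build time 3≤5, capital cost 197≤343, daily riders 120≥118).
S11: dominated by S3 (operating cost 4≤13, build time 3≤8, capital cost 197≤383, daily riders 120≥46).

S1, S3, S6, S7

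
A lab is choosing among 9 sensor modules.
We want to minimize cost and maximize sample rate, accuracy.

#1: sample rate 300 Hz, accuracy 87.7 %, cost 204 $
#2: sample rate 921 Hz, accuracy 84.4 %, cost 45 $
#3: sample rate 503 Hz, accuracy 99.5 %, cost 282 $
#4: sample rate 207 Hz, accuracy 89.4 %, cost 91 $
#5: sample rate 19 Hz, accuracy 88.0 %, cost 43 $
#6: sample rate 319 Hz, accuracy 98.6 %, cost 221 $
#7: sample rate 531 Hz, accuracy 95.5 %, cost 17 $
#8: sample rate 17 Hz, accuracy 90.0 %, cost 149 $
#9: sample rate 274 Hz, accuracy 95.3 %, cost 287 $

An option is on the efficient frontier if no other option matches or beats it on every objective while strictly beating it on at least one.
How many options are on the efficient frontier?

4

#1: dominated by #7 (sample rate 531≥300, accuracy 95.5≥87.7, cost 17≤204).
#2: not dominated (best sample rate).
#3: not dominated (best accuracy).
#4: dominated by #7 (sample rate 531≥207, accuracy 95.5≥89.4, cost 17≤91).
#5: dominated by #7 (sample rate 531≥19, accuracy 95.5≥88.0, cost 17≤43).
#6: not dominated.
#7: not dominated (best cost).
#8: dominated by #7 (sample rate 531≥17, accuracy 95.5≥90.0, cost 17≤149).
#9: dominated by #3 (sample rate 503≥274, accuracy 99.5≥95.3, cost 282≤287).
Pareto-optimal: #2, #3, #6, #7 → 4.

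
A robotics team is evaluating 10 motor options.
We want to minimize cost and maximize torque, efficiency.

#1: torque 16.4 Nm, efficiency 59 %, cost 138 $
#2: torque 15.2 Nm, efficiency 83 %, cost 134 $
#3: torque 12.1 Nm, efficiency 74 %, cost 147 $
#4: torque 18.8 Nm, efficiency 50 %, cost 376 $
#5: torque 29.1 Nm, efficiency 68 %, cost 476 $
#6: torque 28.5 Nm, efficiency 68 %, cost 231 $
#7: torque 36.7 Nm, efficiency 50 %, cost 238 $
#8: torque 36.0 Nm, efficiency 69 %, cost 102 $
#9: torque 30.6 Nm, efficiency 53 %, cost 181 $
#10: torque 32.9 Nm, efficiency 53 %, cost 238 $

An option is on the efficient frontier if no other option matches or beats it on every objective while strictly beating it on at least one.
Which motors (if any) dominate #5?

#8

#8: torque 36.0≥29.1, efficiency 69≥68, cost 102≤476 — dominates #5.
Others (#1, #2, #3, #4, #6, #7, #9, #10) are each worse than #5 on at least one objective.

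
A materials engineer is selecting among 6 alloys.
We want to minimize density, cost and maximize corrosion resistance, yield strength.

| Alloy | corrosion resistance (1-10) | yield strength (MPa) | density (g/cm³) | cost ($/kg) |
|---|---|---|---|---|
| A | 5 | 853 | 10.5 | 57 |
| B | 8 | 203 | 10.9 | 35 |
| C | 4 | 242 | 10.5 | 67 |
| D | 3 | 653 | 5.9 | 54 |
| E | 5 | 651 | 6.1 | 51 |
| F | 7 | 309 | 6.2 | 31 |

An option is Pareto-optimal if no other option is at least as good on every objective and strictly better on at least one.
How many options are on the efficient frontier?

5

A: not dominated (best yield strength).
B: not dominated (best corrosion resistance).
C: dominated by A (corrosion resistance 5≥4, yield strength 853≥242, density 10.5≤10.5, cost 57≤67).
D: not dominated (best density).
E: not dominated.
F: not dominated (best cost).
Pareto-optimal: A, B, D, E, F → 5.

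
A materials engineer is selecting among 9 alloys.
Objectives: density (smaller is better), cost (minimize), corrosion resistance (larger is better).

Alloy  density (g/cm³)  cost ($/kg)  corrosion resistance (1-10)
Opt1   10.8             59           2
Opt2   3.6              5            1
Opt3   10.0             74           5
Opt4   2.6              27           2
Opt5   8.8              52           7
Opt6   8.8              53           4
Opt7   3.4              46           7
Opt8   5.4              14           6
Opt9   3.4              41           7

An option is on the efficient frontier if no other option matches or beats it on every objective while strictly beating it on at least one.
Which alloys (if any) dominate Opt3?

Opt5: density 8.8≤10.0, cost 52≤74, corrosion resistance 7≥5 — dominates Opt3.
Opt7: density 3.4≤10.0, cost 46≤74, corrosion resistance 7≥5 — dominates Opt3.
Opt8: density 5.4≤10.0, cost 14≤74, corrosion resistance 6≥5 — dominates Opt3.
Opt9: density 3.4≤10.0, cost 41≤74, corrosion resistance 7≥5 — dominates Opt3.
Others (Opt1, Opt2, Opt4, Opt6) are each worse than Opt3 on at least one objective.

Opt5, Opt7, Opt8, Opt9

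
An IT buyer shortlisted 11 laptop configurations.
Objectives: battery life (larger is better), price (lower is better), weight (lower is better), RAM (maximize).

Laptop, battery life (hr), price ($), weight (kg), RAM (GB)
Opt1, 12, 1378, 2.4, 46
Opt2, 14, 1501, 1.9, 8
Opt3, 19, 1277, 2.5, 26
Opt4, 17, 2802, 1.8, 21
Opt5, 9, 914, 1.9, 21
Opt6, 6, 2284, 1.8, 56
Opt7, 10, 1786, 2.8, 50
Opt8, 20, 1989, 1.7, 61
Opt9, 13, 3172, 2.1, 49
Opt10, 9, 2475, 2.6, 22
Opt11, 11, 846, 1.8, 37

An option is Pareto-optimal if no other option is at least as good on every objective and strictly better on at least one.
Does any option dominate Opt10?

Opt1 vs Opt10: battery life 12≥9, price 1378≤2475, weight 2.4≤2.6, RAM 46≥22 — Opt1 is at least as good on every objective and strictly better on at least one, so Opt1 dominates Opt10.

Yes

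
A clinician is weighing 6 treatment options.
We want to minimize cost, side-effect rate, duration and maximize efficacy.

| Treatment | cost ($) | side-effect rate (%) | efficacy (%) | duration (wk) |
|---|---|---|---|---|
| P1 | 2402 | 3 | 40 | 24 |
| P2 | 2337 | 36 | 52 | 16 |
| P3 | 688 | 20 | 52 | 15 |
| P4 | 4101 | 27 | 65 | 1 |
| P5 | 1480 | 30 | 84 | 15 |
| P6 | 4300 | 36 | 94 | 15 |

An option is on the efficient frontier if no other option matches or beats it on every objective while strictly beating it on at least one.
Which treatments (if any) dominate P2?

P3, P5

P3: cost 688≤2337, side-effect rate 20≤36, efficacy 52≥52, duration 15≤16 — dominates P2.
P5: cost 1480≤2337, side-effect rate 30≤36, efficacy 84≥52, duration 15≤16 — dominates P2.
Others (P1, P4, P6) are each worse than P2 on at least one objective.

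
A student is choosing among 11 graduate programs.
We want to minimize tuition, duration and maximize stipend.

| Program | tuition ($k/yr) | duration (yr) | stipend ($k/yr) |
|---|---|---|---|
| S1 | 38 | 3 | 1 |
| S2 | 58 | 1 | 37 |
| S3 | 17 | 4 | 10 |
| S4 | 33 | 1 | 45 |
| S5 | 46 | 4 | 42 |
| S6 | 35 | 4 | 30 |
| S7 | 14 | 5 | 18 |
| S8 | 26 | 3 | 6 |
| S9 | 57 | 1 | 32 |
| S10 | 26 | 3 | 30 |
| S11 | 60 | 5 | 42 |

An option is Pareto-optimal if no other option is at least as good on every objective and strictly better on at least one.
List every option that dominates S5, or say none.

S4: tuition 33≤46, duration 1≤4, stipend 45≥42 — dominates S5.
Others (S1, S2, S3, S6, S7, S8, S9, S10, S11) are each worse than S5 on at least one objective.

S4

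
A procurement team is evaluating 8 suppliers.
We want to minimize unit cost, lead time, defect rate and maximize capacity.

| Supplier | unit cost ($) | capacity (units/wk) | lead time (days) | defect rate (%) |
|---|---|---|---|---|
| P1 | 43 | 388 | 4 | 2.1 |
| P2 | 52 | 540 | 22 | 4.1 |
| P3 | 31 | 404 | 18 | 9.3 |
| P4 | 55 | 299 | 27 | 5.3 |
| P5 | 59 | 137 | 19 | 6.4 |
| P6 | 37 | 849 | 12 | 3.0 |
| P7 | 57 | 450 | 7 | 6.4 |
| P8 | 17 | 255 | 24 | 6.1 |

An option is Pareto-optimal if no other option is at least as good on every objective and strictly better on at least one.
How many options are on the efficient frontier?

5

P1: not dominated (best lead time).
P2: dominated by P6 (unit cost 37≤52, capacity 849≥540, lead time 12≤22, defect rate 3.0≤4.1).
P3: not dominated.
P4: dominated by P1 (unit cost 43≤55, capacity 388≥299, lead time 4≤27, defect rate 2.1≤5.3).
P5: dominated by P1 (unit cost 43≤59, capacity 388≥137, lead time 4≤19, defect rate 2.1≤6.4).
P6: not dominated (best capacity).
P7: not dominated.
P8: not dominated (best unit cost).
Pareto-optimal: P1, P3, P6, P7, P8 → 5.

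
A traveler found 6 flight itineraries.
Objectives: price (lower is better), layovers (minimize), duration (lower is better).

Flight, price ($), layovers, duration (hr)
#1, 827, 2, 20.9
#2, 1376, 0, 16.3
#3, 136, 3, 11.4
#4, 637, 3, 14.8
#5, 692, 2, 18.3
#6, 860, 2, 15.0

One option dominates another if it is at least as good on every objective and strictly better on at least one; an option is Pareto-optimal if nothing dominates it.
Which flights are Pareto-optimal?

#1: dominated by #5 (price 692≤827, layovers 2≤2, duration 18.3≤20.9).
#2: not dominated (best layovers).
#3: not dominated (best price).
#4: dominated by #3 (price 136≤637, layovers 3≤3, duration 11.4≤14.8).
#5: not dominated.
#6: not dominated.

#2, #3, #5, #6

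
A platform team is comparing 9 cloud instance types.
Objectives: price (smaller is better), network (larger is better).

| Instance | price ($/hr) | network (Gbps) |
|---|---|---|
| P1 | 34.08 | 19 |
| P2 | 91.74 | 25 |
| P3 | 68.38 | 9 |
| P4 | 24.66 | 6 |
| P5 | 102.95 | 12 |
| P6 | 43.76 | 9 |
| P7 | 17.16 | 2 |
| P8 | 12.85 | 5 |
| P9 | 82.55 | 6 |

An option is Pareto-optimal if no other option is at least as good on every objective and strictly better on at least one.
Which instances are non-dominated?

P1, P2, P4, P8

P1: not dominated.
P2: not dominated (best network).
P3: dominated by P1 (price 34.08≤68.38, network 19≥9).
P4: not dominated.
P5: dominated by P1 (price 34.08≤102.95, network 19≥12).
P6: dominated by P1 (price 34.08≤43.76, network 19≥9).
P7: dominated by P8 (price 12.85≤17.16, network 5≥2).
P8: not dominated (best price).
P9: dominated by P1 (price 34.08≤82.55, network 19≥6).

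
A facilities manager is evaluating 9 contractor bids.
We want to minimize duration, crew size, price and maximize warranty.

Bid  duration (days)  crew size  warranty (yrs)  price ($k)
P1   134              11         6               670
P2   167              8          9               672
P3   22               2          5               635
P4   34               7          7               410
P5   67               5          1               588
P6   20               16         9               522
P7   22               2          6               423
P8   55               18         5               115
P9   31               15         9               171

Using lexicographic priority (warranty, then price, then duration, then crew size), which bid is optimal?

First maximize warranty: best is 9, kept {P2, P6, P9}.
Then minimize price: best is 171, kept {P9}.

P9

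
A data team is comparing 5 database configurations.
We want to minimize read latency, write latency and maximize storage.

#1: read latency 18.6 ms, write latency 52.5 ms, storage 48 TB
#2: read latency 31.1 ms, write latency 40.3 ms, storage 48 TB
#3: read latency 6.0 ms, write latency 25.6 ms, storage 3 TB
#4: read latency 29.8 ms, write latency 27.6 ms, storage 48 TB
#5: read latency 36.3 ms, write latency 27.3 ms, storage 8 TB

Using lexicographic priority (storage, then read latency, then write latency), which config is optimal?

First maximize storage: best is 48, kept {#1, #2, #4}.
Then minimize read latency: best is 18.6, kept {#1}.

#1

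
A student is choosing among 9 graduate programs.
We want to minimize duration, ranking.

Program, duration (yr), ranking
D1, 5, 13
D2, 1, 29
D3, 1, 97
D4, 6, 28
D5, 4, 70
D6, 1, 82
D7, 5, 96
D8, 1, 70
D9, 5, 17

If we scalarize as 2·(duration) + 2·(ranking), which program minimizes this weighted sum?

D1

D1: 2·5 + 2·13 = 36
D2: 2·1 + 2·29 = 60
D3: 2·1 + 2·97 = 196
D4: 2·6 + 2·28 = 68
D5: 2·4 + 2·70 = 148
D6: 2·1 + 2·82 = 166
D7: 2·5 + 2·96 = 202
D8: 2·1 + 2·70 = 142
D9: 2·5 + 2·17 = 44
Lowest: D1 at 36.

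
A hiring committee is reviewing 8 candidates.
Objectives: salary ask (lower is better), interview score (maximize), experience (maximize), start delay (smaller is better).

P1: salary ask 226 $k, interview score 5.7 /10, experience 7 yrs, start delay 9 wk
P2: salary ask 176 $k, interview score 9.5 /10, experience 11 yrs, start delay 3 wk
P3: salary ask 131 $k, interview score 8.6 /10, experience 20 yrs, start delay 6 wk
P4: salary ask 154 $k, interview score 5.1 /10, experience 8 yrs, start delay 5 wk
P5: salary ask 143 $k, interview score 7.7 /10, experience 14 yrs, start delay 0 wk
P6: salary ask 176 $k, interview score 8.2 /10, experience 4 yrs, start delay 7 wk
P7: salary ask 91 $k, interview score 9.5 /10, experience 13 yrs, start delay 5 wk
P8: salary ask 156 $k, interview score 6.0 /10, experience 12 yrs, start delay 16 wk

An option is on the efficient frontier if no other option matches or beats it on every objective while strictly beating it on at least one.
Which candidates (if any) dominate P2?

none

P1: worse on salary ask (226 vs 176).
P3: worse on interview score (8.6 vs 9.5).
P4: worse on interview score (5.1 vs 9.5).
P5: worse on interview score (7.7 vs 9.5).
P6: worse on interview score (8.2 vs 9.5).
P7: worse on start delay (5 vs 3).
P8: worse on interview score (6.0 vs 9.5).
No option dominates P2.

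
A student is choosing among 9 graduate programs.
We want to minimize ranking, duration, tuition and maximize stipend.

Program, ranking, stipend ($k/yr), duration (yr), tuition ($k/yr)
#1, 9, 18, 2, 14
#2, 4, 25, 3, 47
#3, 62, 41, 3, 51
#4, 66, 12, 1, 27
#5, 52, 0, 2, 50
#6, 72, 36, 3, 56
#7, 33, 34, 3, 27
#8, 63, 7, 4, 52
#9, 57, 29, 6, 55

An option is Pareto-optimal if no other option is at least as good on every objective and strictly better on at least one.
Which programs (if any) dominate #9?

#7

#7: ranking 33≤57, stipend 34≥29, duration 3≤6, tuition 27≤55 — dominates #9.
Others (#1, #2, #3, #4, #5, #6, #8) are each worse than #9 on at least one objective.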